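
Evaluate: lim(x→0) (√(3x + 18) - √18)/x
This is a standard limit.

Factor or rationalize the expression:
  lim(x→0) (√(3x + 18) - √18)/x = sqrt(2)/4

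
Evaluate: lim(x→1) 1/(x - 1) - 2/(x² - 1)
This is an ∞-∞ indeterminate form.

Combine fractions or rationalize to convert ∞-∞ to 0/0 form:
  lim(x→1) 1/(x - 1) - 2/(x² - 1) = 1/2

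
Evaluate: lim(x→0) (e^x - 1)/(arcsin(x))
This is a 0/0 indeterminate form.

Apply L'Hôpital's rule: differentiate numerator and denominator separately.
  f(x) = e^(x) - 1   ⇒   f'(x) = e^(x)
  g(x) = asin(x)   ⇒   g'(x) = 1/sqrt(1 - x^2)
  lim(x→0) f'(x)/g'(x) = lim(x→0) (e^(x))/(1/sqrt(1 - x^2))
  = 1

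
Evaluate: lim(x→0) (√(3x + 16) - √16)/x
This is a standard limit.

Factor or rationalize the expression:
  lim(x→0) (√(3x + 16) - √16)/x = 3/8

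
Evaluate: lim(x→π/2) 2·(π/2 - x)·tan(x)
This is a 0·∞ indeterminate form.

Rewrite 0·∞ as a quotient (0/0 or ∞/∞ form), then apply L'Hôpital's rule:
  lim(x→π/2) 2·(π/2 - x)·tan(x) = 2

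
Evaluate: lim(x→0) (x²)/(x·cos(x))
This is a 0/0 indeterminate form.

Apply L'Hôpital's rule: differentiate numerator and denominator separately.
  f(x) = x^2   ⇒   f'(x) = 2·x
  g(x) = x·cos(x)   ⇒   g'(x) = -x·sin(x) + cos(x)
  lim(x→0) f'(x)/g'(x) = lim(x→0) (2·x)/(-x·sin(x) + cos(x))
  = 0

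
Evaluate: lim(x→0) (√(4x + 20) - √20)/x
This is a standard limit.

Factor or rationalize the expression:
  lim(x→0) (√(4x + 20) - √20)/x = sqrt(5)/5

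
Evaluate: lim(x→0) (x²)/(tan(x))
This is a 0/0 indeterminate form.

Apply L'Hôpital's rule: differentiate numerator and denominator separately.
  f(x) = x^2   ⇒   f'(x) = 2·x
  g(x) = tan(x)   ⇒   g'(x) = tan(x)^2 + 1
  lim(x→0) f'(x)/g'(x) = lim(x→0) (2·x)/(tan(x)^2 + 1)
  = 0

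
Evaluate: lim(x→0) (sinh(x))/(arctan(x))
This is a 0/0 indeterminate form.

Apply L'Hôpital's rule: differentiate numerator and denominator separately.
  f(x) = sinh(x)   ⇒   f'(x) = cosh(x)
  g(x) = atan(x)   ⇒   g'(x) = 1/(x^2 + 1)
  lim(x→0) f'(x)/g'(x) = lim(x→0) (cosh(x))/(1/(x^2 + 1))
  = 1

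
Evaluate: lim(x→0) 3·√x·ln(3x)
This is a 0·∞ indeterminate form.

Rewrite 0·∞ as a quotient (0/0 or ∞/∞ form), then apply L'Hôpital's rule:
  lim(x→0) 3·√x·ln(3x) = 0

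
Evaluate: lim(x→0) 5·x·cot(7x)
This is a 0·∞ indeterminate form.

Rewrite 0·∞ as a quotient (0/0 or ∞/∞ form), then apply L'Hôpital's rule:
  lim(x→0) 5·x·cot(7x) = 5/7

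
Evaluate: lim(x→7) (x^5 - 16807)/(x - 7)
This is a standard limit.

Factor or rationalize the expression:
  lim(x→7) (x^5 - 16807)/(x - 7) = 12005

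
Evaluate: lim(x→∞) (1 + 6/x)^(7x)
This is an exponential indeterminate form.

For exponential indeterminate forms, take the natural log:
  Let L = lim(x→∞) (1 + 6/x)^(7x)
  Then ln(L) = lim(x→∞) [exponent × ln(base)]
  Evaluate using L'Hôpital or standard limits, then exponentiate.
  L = e^(42)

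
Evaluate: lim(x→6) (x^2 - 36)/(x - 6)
This is a standard limit.

Factor or rationalize the expression:
  lim(x→6) (x^2 - 36)/(x - 6) = 12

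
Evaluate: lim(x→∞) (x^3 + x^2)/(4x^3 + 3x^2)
This is an ∞/∞ indeterminate form.

Apply L'Hôpital's rule: differentiate numerator and denominator separately.
  f(x) = x^3 + x^2   ⇒   f'(x) = 3·x^2 + 2·x
  g(x) = 4·x^3 + 3·x^2   ⇒   g'(x) = 12·x^2 + 6·x
  lim(x→∞) f'(x)/g'(x) = lim(x→∞) (3·x^2 + 2·x)/(12·x^2 + 6·x)
  = 1/4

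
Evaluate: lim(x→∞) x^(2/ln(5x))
This is an exponential indeterminate form.

For exponential indeterminate forms, take the natural log:
  Let L = lim(x→∞) x^(2/ln(5x))
  Then ln(L) = lim(x→∞) [exponent × ln(base)]
  Evaluate using L'Hôpital or standard limits, then exponentiate.
  L = e²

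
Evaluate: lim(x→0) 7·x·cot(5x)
This is a 0·∞ indeterminate form.

Rewrite 0·∞ as a quotient (0/0 or ∞/∞ form), then apply L'Hôpital's rule:
  lim(x→0) 7·x·cot(5x) = 7/5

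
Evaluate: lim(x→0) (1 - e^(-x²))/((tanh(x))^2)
This is a 0/0 indeterminate form.

Apply L'Hôpital's rule: differentiate numerator and denominator separately.
  f(x) = 1 - e^(-x^2)   ⇒   f'(x) = 2·x·e^(-x^2)
  g(x) = tanh(x)^2   ⇒   g'(x) = (2 - 2·tanh(x)^2)·tanh(x)
  lim(x→0) f'(x)/g'(x) = lim(x→0) (2·x·e^(-x^2))/((2 - 2·tanh(x)^2)·tanh(x))
  = 1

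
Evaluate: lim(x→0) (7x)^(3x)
This is an exponential indeterminate form.

For exponential indeterminate forms, take the natural log:
  Let L = lim(x→0) (7x)^(3x)
  Then ln(L) = lim(x→0) [exponent × ln(base)]
  Evaluate using L'Hôpital or standard limits, then exponentiate.
  L = 1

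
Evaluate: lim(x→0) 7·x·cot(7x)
This is a 0·∞ indeterminate form.

Rewrite 0·∞ as a quotient (0/0 or ∞/∞ form), then apply L'Hôpital's rule:
  lim(x→0) 7·x·cot(7x) = 1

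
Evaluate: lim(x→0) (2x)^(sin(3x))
This is an exponential indeterminate form.

For exponential indeterminate forms, take the natural log:
  Let L = lim(x→0) (2x)^(sin(3x))
  Then ln(L) = lim(x→0) [exponent × ln(base)]
  Evaluate using L'Hôpital or standard limits, then exponentiate.
  L = 1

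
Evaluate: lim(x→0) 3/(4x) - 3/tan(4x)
This is an ∞-∞ indeterminate form.

Combine fractions or rationalize to convert ∞-∞ to 0/0 form:
  lim(x→0) 3/(4x) - 3/tan(4x) = 0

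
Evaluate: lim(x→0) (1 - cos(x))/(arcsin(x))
This is a 0/0 indeterminate form.

Apply L'Hôpital's rule: differentiate numerator and denominator separately.
  f(x) = 1 - cos(x)   ⇒   f'(x) = sin(x)
  g(x) = asin(x)   ⇒   g'(x) = 1/sqrt(1 - x^2)
  lim(x→0) f'(x)/g'(x) = lim(x→0) (sin(x))/(1/sqrt(1 - x^2))
  = 0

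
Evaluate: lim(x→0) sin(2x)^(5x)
This is an exponential indeterminate form.

For exponential indeterminate forms, take the natural log:
  Let L = lim(x→0) sin(2x)^(5x)
  Then ln(L) = lim(x→0) [exponent × ln(base)]
  Evaluate using L'Hôpital or standard limits, then exponentiate.
  L = 1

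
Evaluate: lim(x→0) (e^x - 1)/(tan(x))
This is a 0/0 indeterminate form.

Apply L'Hôpital's rule: differentiate numerator and denominator separately.
  f(x) = e^(x) - 1   ⇒   f'(x) = e^(x)
  g(x) = tan(x)   ⇒   g'(x) = tan(x)^2 + 1
  lim(x→0) f'(x)/g'(x) = lim(x→0) (e^(x))/(tan(x)^2 + 1)
  = 1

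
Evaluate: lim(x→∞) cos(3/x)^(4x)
This is an exponential indeterminate form.

For exponential indeterminate forms, take the natural log:
  Let L = lim(x→∞) cos(3/x)^(4x)
  Then ln(L) = lim(x→∞) [exponent × ln(base)]
  Evaluate using L'Hôpital or standard limits, then exponentiate.
  L = 1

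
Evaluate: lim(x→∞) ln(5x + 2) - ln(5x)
This is an ∞-∞ indeterminate form.

Combine fractions or rationalize to convert ∞-∞ to 0/0 form:
  lim(x→∞) ln(5x + 2) - ln(5x) = 0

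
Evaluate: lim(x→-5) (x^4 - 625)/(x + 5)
This is a standard limit.

Factor or rationalize the expression:
  lim(x→-5) (x^4 - 625)/(x + 5) = -500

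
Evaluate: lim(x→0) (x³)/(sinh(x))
This is a 0/0 indeterminate form.

Apply L'Hôpital's rule: differentiate numerator and denominator separately.
  f(x) = x^3   ⇒   f'(x) = 3·x^2
  g(x) = sinh(x)   ⇒   g'(x) = cosh(x)
  lim(x→0) f'(x)/g'(x) = lim(x→0) (3·x^2)/(cosh(x))
  = 0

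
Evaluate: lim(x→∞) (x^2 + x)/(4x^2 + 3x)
This is an ∞/∞ indeterminate form.

Apply L'Hôpital's rule: differentiate numerator and denominator separately.
  f(x) = x^2 + x   ⇒   f'(x) = 2·x + 1
  g(x) = 4·x^2 + 3·x   ⇒   g'(x) = 8·x + 3
  lim(x→∞) f'(x)/g'(x) = lim(x→∞) (2·x + 1)/(8·x + 3)
  = 1/4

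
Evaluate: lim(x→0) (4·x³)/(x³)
This is a 0/0 indeterminate form.

Apply L'Hôpital's rule: differentiate numerator and denominator separately.
  f(x) = 4·x^3   ⇒   f'(x) = 12·x^2
  g(x) = x^3   ⇒   g'(x) = 3·x^2
  lim(x→0) f'(x)/g'(x) = lim(x→0) (12·x^2)/(3·x^2)
  = 4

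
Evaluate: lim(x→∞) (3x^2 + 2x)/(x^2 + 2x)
This is an ∞/∞ indeterminate form.

Apply L'Hôpital's rule: differentiate numerator and denominator separately.
  f(x) = 3·x^2 + 2·x   ⇒   f'(x) = 6·x + 2
  g(x) = x^2 + 2·x   ⇒   g'(x) = 2·x + 2
  lim(x→∞) f'(x)/g'(x) = lim(x→∞) (6·x + 2)/(2·x + 2)
  = 3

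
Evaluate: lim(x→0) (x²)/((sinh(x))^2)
This is a 0/0 indeterminate form.

Apply L'Hôpital's rule: differentiate numerator and denominator separately.
  f(x) = x^2   ⇒   f'(x) = 2·x
  g(x) = sinh(x)^2   ⇒   g'(x) = 2·sinh(x)·cosh(x)
  lim(x→0) f'(x)/g'(x) = lim(x→0) (2·x)/(2·sinh(x)·cosh(x))
  = 1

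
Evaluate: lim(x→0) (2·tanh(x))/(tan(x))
This is a 0/0 indeterminate form.

Apply L'Hôpital's rule: differentiate numerator and denominator separately.
  f(x) = 2·tanh(x)   ⇒   f'(x) = 2 - 2·tanh(x)^2
  g(x) = tan(x)   ⇒   g'(x) = tan(x)^2 + 1
  lim(x→0) f'(x)/g'(x) = lim(x→0) (2 - 2·tanh(x)^2)/(tan(x)^2 + 1)
  = 2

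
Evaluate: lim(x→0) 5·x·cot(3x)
This is a 0·∞ indeterminate form.

Rewrite 0·∞ as a quotient (0/0 or ∞/∞ form), then apply L'Hôpital's rule:
  lim(x→0) 5·x·cot(3x) = 5/3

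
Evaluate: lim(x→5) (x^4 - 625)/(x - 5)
This is a standard limit.

Factor or rationalize the expression:
  lim(x→5) (x^4 - 625)/(x - 5) = 500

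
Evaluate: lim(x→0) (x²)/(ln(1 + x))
This is a 0/0 indeterminate form.

Apply L'Hôpital's rule: differentiate numerator and denominator separately.
  f(x) = x^2   ⇒   f'(x) = 2·x
  g(x) = ln(x + 1)   ⇒   g'(x) = 1/(x + 1)
  lim(x→0) f'(x)/g'(x) = lim(x→0) (2·x)/(1/(x + 1))
  = 0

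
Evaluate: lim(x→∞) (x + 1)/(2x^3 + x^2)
This is an ∞/∞ indeterminate form.

Apply L'Hôpital's rule: differentiate numerator and denominator separately.
  f(x) = x + 1   ⇒   f'(x) = 1
  g(x) = 2·x^3 + x^2   ⇒   g'(x) = 6·x^2 + 2·x
  lim(x→∞) f'(x)/g'(x) = lim(x→∞) (1)/(6·x^2 + 2·x)
  = 0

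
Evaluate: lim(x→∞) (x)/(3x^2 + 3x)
This is an ∞/∞ indeterminate form.

Apply L'Hôpital's rule: differentiate numerator and denominator separately.
  f(x) = x   ⇒   f'(x) = 1
  g(x) = 3·x^2 + 3·x   ⇒   g'(x) = 6·x + 3
  lim(x→∞) f'(x)/g'(x) = lim(x→∞) (1)/(6·x + 3)
  = 0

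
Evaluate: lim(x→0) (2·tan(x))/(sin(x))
This is a 0/0 indeterminate form.

Apply L'Hôpital's rule: differentiate numerator and denominator separately.
  f(x) = 2·tan(x)   ⇒   f'(x) = 2·tan(x)^2 + 2
  g(x) = sin(x)   ⇒   g'(x) = cos(x)
  lim(x→0) f'(x)/g'(x) = lim(x→0) (2·tan(x)^2 + 2)/(cos(x))
  = 2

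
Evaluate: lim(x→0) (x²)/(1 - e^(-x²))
This is a 0/0 indeterminate form.

Apply L'Hôpital's rule: differentiate numerator and denominator separately.
  f(x) = x^2   ⇒   f'(x) = 2·x
  g(x) = 1 - e^(-x^2)   ⇒   g'(x) = 2·x·e^(-x^2)
  lim(x→0) f'(x)/g'(x) = lim(x→0) (2·x)/(2·x·e^(-x^2))
  = 1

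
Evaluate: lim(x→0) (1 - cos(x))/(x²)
This is a 0/0 indeterminate form.

Apply L'Hôpital's rule: differentiate numerator and denominator separately.
  f(x) = 1 - cos(x)   ⇒   f'(x) = sin(x)
  g(x) = x^2   ⇒   g'(x) = 2·x
  lim(x→0) f'(x)/g'(x) = lim(x→0) (sin(x))/(2·x)
  = 1/2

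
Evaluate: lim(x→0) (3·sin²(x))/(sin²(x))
This is a 0/0 indeterminate form.

Apply L'Hôpital's rule: differentiate numerator and denominator separately.
  f(x) = 3·sin(x)^2   ⇒   f'(x) = 6·sin(x)·cos(x)
  g(x) = sin(x)^2   ⇒   g'(x) = 2·sin(x)·cos(x)
  lim(x→0) f'(x)/g'(x) = lim(x→0) (6·sin(x)·cos(x))/(2·sin(x)·cos(x))
  = 3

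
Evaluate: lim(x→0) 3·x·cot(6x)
This is a 0·∞ indeterminate form.

Rewrite 0·∞ as a quotient (0/0 or ∞/∞ form), then apply L'Hôpital's rule:
  lim(x→0) 3·x·cot(6x) = 1/2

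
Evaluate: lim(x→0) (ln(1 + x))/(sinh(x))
This is a 0/0 indeterminate form.

Apply L'Hôpital's rule: differentiate numerator and denominator separately.
  f(x) = ln(x + 1)   ⇒   f'(x) = 1/(x + 1)
  g(x) = sinh(x)   ⇒   g'(x) = cosh(x)
  lim(x→0) f'(x)/g'(x) = lim(x→0) (1/(x + 1))/(cosh(x))
  = 1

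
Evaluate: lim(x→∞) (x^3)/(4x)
This is an ∞/∞ indeterminate form.

Apply L'Hôpital's rule: differentiate numerator and denominator separately.
  f(x) = x^3   ⇒   f'(x) = 3·x^2
  g(x) = 4·x   ⇒   g'(x) = 4
  lim(x→∞) f'(x)/g'(x) = lim(x→∞) (3·x^2)/(4)
  = ∞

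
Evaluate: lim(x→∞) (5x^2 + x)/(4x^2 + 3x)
This is an ∞/∞ indeterminate form.

Apply L'Hôpital's rule: differentiate numerator and denominator separately.
  f(x) = 5·x^2 + x   ⇒   f'(x) = 10·x + 1
  g(x) = 4·x^2 + 3·x   ⇒   g'(x) = 8·x + 3
  lim(x→∞) f'(x)/g'(x) = lim(x→∞) (10·x + 1)/(8·x + 3)
  = 5/4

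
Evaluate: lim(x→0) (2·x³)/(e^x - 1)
This is a 0/0 indeterminate form.

Apply L'Hôpital's rule: differentiate numerator and denominator separately.
  f(x) = 2·x^3   ⇒   f'(x) = 6·x^2
  g(x) = e^(x) - 1   ⇒   g'(x) = e^(x)
  lim(x→0) f'(x)/g'(x) = lim(x→0) (6·x^2)/(e^(x))
  = 0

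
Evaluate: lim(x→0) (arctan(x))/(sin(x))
This is a 0/0 indeterminate form.

Apply L'Hôpital's rule: differentiate numerator and denominator separately.
  f(x) = atan(x)   ⇒   f'(x) = 1/(x^2 + 1)
  g(x) = sin(x)   ⇒   g'(x) = cos(x)
  lim(x→0) f'(x)/g'(x) = lim(x→0) (1/(x^2 + 1))/(cos(x))
  = 1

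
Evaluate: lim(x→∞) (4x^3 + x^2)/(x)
This is an ∞/∞ indeterminate form.

Apply L'Hôpital's rule: differentiate numerator and denominator separately.
  f(x) = 4·x^3 + x^2   ⇒   f'(x) = 12·x^2 + 2·x
  g(x) = x   ⇒   g'(x) = 1
  lim(x→∞) f'(x)/g'(x) = lim(x→∞) (12·x^2 + 2·x)/(1)
  = ∞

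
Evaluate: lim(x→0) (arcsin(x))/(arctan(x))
This is a 0/0 indeterminate form.

Apply L'Hôpital's rule: differentiate numerator and denominator separately.
  f(x) = asin(x)   ⇒   f'(x) = 1/sqrt(1 - x^2)
  g(x) = atan(x)   ⇒   g'(x) = 1/(x^2 + 1)
  lim(x→0) f'(x)/g'(x) = lim(x→0) (1/sqrt(1 - x^2))/(1/(x^2 + 1))
  = 1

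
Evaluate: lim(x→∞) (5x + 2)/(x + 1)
This is an ∞/∞ indeterminate form.

Apply L'Hôpital's rule: differentiate numerator and denominator separately.
  f(x) = 5·x + 2   ⇒   f'(x) = 5
  g(x) = x + 1   ⇒   g'(x) = 1
  lim(x→∞) f'(x)/g'(x) = lim(x→∞) (5)/(1)
  = 5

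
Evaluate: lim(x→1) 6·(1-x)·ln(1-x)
This is a 0·∞ indeterminate form.

Rewrite 0·∞ as a quotient (0/0 or ∞/∞ form), then apply L'Hôpital's rule:
  lim(x→1) 6·(1-x)·ln(1-x) = 0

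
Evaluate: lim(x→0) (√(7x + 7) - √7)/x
This is a standard limit.

Factor or rationalize the expression:
  lim(x→0) (√(7x + 7) - √7)/x = sqrt(7)/2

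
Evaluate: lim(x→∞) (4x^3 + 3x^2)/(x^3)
This is an ∞/∞ indeterminate form.

Apply L'Hôpital's rule: differentiate numerator and denominator separately.
  f(x) = 4·x^3 + 3·x^2   ⇒   f'(x) = 12·x^2 + 6·x
  g(x) = x^3   ⇒   g'(x) = 3·x^2
  lim(x→∞) f'(x)/g'(x) = lim(x→∞) (12·x^2 + 6·x)/(3·x^2)
  = 4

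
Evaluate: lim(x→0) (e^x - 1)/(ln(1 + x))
This is a 0/0 indeterminate form.

Apply L'Hôpital's rule: differentiate numerator and denominator separately.
  f(x) = e^(x) - 1   ⇒   f'(x) = e^(x)
  g(x) = ln(x + 1)   ⇒   g'(x) = 1/(x + 1)
  lim(x→0) f'(x)/g'(x) = lim(x→0) (e^(x))/(1/(x + 1))
  = 1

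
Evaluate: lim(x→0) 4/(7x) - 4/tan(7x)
This is an ∞-∞ indeterminate form.

Combine fractions or rationalize to convert ∞-∞ to 0/0 form:
  lim(x→0) 4/(7x) - 4/tan(7x) = 0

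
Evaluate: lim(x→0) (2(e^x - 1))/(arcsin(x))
This is a 0/0 indeterminate form.

Apply L'Hôpital's rule: differentiate numerator and denominator separately.
  f(x) = 2·e^(x) - 2   ⇒   f'(x) = 2·e^(x)
  g(x) = asin(x)   ⇒   g'(x) = 1/sqrt(1 - x^2)
  lim(x→0) f'(x)/g'(x) = lim(x→0) (2·e^(x))/(1/sqrt(1 - x^2))
  = 2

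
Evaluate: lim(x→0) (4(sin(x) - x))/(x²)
This is a 0/0 indeterminate form.

Apply L'Hôpital's rule: differentiate numerator and denominator separately.
  f(x) = -4·x + 4·sin(x)   ⇒   f'(x) = 4·cos(x) - 4
  g(x) = x^2   ⇒   g'(x) = 2·x
  lim(x→0) f'(x)/g'(x) = lim(x→0) (4·cos(x) - 4)/(2·x)
  = 0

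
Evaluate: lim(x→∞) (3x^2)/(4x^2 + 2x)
This is an ∞/∞ indeterminate form.

Apply L'Hôpital's rule: differentiate numerator and denominator separately.
  f(x) = 3·x^2   ⇒   f'(x) = 6·x
  g(x) = 4·x^2 + 2·x   ⇒   g'(x) = 8·x + 2
  lim(x→∞) f'(x)/g'(x) = lim(x→∞) (6·x)/(8·x + 2)
  = 3/4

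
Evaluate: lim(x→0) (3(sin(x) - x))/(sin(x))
This is a 0/0 indeterminate form.

Apply L'Hôpital's rule: differentiate numerator and denominator separately.
  f(x) = -3·x + 3·sin(x)   ⇒   f'(x) = 3·cos(x) - 3
  g(x) = sin(x)   ⇒   g'(x) = cos(x)
  lim(x→0) f'(x)/g'(x) = lim(x→0) (3·cos(x) - 3)/(cos(x))
  = 0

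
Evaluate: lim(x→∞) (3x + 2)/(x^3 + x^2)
This is an ∞/∞ indeterminate form.

Apply L'Hôpital's rule: differentiate numerator and denominator separately.
  f(x) = 3·x + 2   ⇒   f'(x) = 3
  g(x) = x^3 + x^2   ⇒   g'(x) = 3·x^2 + 2·x
  lim(x→∞) f'(x)/g'(x) = lim(x→∞) (3)/(3·x^2 + 2·x)
  = 0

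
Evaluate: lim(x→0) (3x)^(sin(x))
This is an exponential indeterminate form.

For exponential indeterminate forms, take the natural log:
  Let L = lim(x→0) (3x)^(sin(x))
  Then ln(L) = lim(x→0) [exponent × ln(base)]
  Evaluate using L'Hôpital or standard limits, then exponentiate.
  L = 1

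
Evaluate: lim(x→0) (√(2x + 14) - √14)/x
This is a standard limit.

Factor or rationalize the expression:
  lim(x→0) (√(2x + 14) - √14)/x = sqrt(14)/14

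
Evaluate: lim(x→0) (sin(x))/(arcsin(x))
This is a 0/0 indeterminate form.

Apply L'Hôpital's rule: differentiate numerator and denominator separately.
  f(x) = sin(x)   ⇒   f'(x) = cos(x)
  g(x) = asin(x)   ⇒   g'(x) = 1/sqrt(1 - x^2)
  lim(x→0) f'(x)/g'(x) = lim(x→0) (cos(x))/(1/sqrt(1 - x^2))
  = 1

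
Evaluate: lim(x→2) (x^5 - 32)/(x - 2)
This is a standard limit.

Factor or rationalize the expression:
  lim(x→2) (x^5 - 32)/(x - 2) = 80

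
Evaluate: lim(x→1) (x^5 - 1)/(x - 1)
This is a standard limit.

Factor or rationalize the expression:
  lim(x→1) (x^5 - 1)/(x - 1) = 5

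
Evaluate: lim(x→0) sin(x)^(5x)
This is an exponential indeterminate form.

For exponential indeterminate forms, take the natural log:
  Let L = lim(x→0) sin(x)^(5x)
  Then ln(L) = lim(x→0) [exponent × ln(base)]
  Evaluate using L'Hôpital or standard limits, then exponentiate.
  L = 1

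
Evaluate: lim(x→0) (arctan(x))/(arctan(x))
This is a 0/0 indeterminate form.

Apply L'Hôpital's rule: differentiate numerator and denominator separately.
  f(x) = atan(x)   ⇒   f'(x) = 1/(x^2 + 1)
  g(x) = atan(x)   ⇒   g'(x) = 1/(x^2 + 1)
  lim(x→0) f'(x)/g'(x) = lim(x→0) (1/(x^2 + 1))/(1/(x^2 + 1))
  = 1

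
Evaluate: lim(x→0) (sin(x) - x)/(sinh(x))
This is a 0/0 indeterminate form.

Apply L'Hôpital's rule: differentiate numerator and denominator separately.
  f(x) = -x + sin(x)   ⇒   f'(x) = cos(x) - 1
  g(x) = sinh(x)   ⇒   g'(x) = cosh(x)
  lim(x→0) f'(x)/g'(x) = lim(x→0) (cos(x) - 1)/(cosh(x))
  = 0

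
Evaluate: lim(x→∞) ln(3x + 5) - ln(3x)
This is an ∞-∞ indeterminate form.

Combine fractions or rationalize to convert ∞-∞ to 0/0 form:
  lim(x→∞) ln(3x + 5) - ln(3x) = 0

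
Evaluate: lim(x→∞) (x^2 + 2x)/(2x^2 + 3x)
This is an ∞/∞ indeterminate form.

Apply L'Hôpital's rule: differentiate numerator and denominator separately.
  f(x) = x^2 + 2·x   ⇒   f'(x) = 2·x + 2
  g(x) = 2·x^2 + 3·x   ⇒   g'(x) = 4·x + 3
  lim(x→∞) f'(x)/g'(x) = lim(x→∞) (2·x + 2)/(4·x + 3)
  = 1/2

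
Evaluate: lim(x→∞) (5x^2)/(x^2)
This is an ∞/∞ indeterminate form.

Apply L'Hôpital's rule: differentiate numerator and denominator separately.
  f(x) = 5·x^2   ⇒   f'(x) = 10·x
  g(x) = x^2   ⇒   g'(x) = 2·x
  lim(x→∞) f'(x)/g'(x) = lim(x→∞) (10·x)/(2·x)
  = 5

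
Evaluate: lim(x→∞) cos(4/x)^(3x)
This is an exponential indeterminate form.

For exponential indeterminate forms, take the natural log:
  Let L = lim(x→∞) cos(4/x)^(3x)
  Then ln(L) = lim(x→∞) [exponent × ln(base)]
  Evaluate using L'Hôpital or standard limits, then exponentiate.
  L = 1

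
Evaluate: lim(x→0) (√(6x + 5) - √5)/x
This is a standard limit.

Factor or rationalize the expression:
  lim(x→0) (√(6x + 5) - √5)/x = 3·sqrt(5)/5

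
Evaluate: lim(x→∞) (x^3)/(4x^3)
This is an ∞/∞ indeterminate form.

Apply L'Hôpital's rule: differentiate numerator and denominator separately.
  f(x) = x^3   ⇒   f'(x) = 3·x^2
  g(x) = 4·x^3   ⇒   g'(x) = 12·x^2
  lim(x→∞) f'(x)/g'(x) = lim(x→∞) (3·x^2)/(12·x^2)
  = 1/4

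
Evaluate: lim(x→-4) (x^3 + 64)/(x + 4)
This is a standard limit.

Factor or rationalize the expression:
  lim(x→-4) (x^3 + 64)/(x + 4) = 48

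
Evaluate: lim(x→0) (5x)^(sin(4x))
This is an exponential indeterminate form.

For exponential indeterminate forms, take the natural log:
  Let L = lim(x→0) (5x)^(sin(4x))
  Then ln(L) = lim(x→0) [exponent × ln(base)]
  Evaluate using L'Hôpital or standard limits, then exponentiate.
  L = 1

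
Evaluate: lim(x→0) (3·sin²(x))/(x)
This is a 0/0 indeterminate form.

Apply L'Hôpital's rule: differentiate numerator and denominator separately.
  f(x) = 3·sin(x)^2   ⇒   f'(x) = 6·sin(x)·cos(x)
  g(x) = x   ⇒   g'(x) = 1
  lim(x→0) f'(x)/g'(x) = lim(x→0) (6·sin(x)·cos(x))/(1)
  = 0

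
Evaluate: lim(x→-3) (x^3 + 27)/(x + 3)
This is a standard limit.

Factor or rationalize the expression:
  lim(x→-3) (x^3 + 27)/(x + 3) = 27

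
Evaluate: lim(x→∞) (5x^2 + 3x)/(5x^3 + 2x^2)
This is an ∞/∞ indeterminate form.

Apply L'Hôpital's rule: differentiate numerator and denominator separately.
  f(x) = 5·x^2 + 3·x   ⇒   f'(x) = 10·x + 3
  g(x) = 5·x^3 + 2·x^2   ⇒   g'(x) = 15·x^2 + 4·x
  lim(x→∞) f'(x)/g'(x) = lim(x→∞) (10·x + 3)/(15·x^2 + 4·x)
  = 0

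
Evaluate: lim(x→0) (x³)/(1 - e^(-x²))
This is a 0/0 indeterminate form.

Apply L'Hôpital's rule: differentiate numerator and denominator separately.
  f(x) = x^3   ⇒   f'(x) = 3·x^2
  g(x) = 1 - e^(-x^2)   ⇒   g'(x) = 2·x·e^(-x^2)
  lim(x→0) f'(x)/g'(x) = lim(x→0) (3·x^2)/(2·x·e^(-x^2))
  = 0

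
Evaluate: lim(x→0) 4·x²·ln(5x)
This is a 0·∞ indeterminate form.

Rewrite 0·∞ as a quotient (0/0 or ∞/∞ form), then apply L'Hôpital's rule:
  lim(x→0) 4·x²·ln(5x) = 0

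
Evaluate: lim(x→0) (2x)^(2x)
This is an exponential indeterminate form.

For exponential indeterminate forms, take the natural log:
  Let L = lim(x→0) (2x)^(2x)
  Then ln(L) = lim(x→0) [exponent × ln(base)]
  Evaluate using L'Hôpital or standard limits, then exponentiate.
  L = 1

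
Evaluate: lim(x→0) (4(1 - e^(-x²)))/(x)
This is a 0/0 indeterminate form.

Apply L'Hôpital's rule: differentiate numerator and denominator separately.
  f(x) = 4 - 4·e^(-x^2)   ⇒   f'(x) = 8·x·e^(-x^2)
  g(x) = x   ⇒   g'(x) = 1
  lim(x→0) f'(x)/g'(x) = lim(x→0) (8·x·e^(-x^2))/(1)
  = 0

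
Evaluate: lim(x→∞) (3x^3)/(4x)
This is an ∞/∞ indeterminate form.

Apply L'Hôpital's rule: differentiate numerator and denominator separately.
  f(x) = 3·x^3   ⇒   f'(x) = 9·x^2
  g(x) = 4·x   ⇒   g'(x) = 4
  lim(x→∞) f'(x)/g'(x) = lim(x→∞) (9·x^2)/(4)
  = ∞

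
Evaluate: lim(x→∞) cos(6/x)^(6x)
This is an exponential indeterminate form.

For exponential indeterminate forms, take the natural log:
  Let L = lim(x→∞) cos(6/x)^(6x)
  Then ln(L) = lim(x→∞) [exponent × ln(base)]
  Evaluate using L'Hôpital or standard limits, then exponentiate.
  L = 1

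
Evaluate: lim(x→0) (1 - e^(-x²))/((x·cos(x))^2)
This is a 0/0 indeterminate form.

Apply L'Hôpital's rule: differentiate numerator and denominator separately.
  f(x) = 1 - e^(-x^2)   ⇒   f'(x) = 2·x·e^(-x^2)
  g(x) = x^2·cos(x)^2   ⇒   g'(x) = -2·x^2·sin(x)·cos(x) + 2·x·cos(x)^2
  lim(x→0) f'(x)/g'(x) = lim(x→0) (2·x·e^(-x^2))/(-2·x^2·sin(x)·cos(x) + 2·x·cos(x)^2)
  = 1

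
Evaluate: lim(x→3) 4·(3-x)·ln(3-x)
This is a 0·∞ indeterminate form.

Rewrite 0·∞ as a quotient (0/0 or ∞/∞ form), then apply L'Hôpital's rule:
  lim(x→3) 4·(3-x)·ln(3-x) = 0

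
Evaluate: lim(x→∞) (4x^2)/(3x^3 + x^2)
This is an ∞/∞ indeterminate form.

Apply L'Hôpital's rule: differentiate numerator and denominator separately.
  f(x) = 4·x^2   ⇒   f'(x) = 8·x
  g(x) = 3·x^3 + x^2   ⇒   g'(x) = 9·x^2 + 2·x
  lim(x→∞) f'(x)/g'(x) = lim(x→∞) (8·x)/(9·x^2 + 2·x)
  = 0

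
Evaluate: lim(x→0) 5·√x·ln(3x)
This is a 0·∞ indeterminate form.

Rewrite 0·∞ as a quotient (0/0 or ∞/∞ form), then apply L'Hôpital's rule:
  lim(x→0) 5·√x·ln(3x) = 0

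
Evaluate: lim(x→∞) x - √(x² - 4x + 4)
This is an ∞-∞ indeterminate form.

Combine fractions or rationalize to convert ∞-∞ to 0/0 form:
  lim(x→∞) x - √(x² - 4x + 4) = 2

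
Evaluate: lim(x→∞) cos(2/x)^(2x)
This is an exponential indeterminate form.

For exponential indeterminate forms, take the natural log:
  Let L = lim(x→∞) cos(2/x)^(2x)
  Then ln(L) = lim(x→∞) [exponent × ln(base)]
  Evaluate using L'Hôpital or standard limits, then exponentiate.
  L = 1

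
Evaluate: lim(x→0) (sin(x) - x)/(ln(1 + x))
This is a 0/0 indeterminate form.

Apply L'Hôpital's rule: differentiate numerator and denominator separately.
  f(x) = -x + sin(x)   ⇒   f'(x) = cos(x) - 1
  g(x) = ln(x + 1)   ⇒   g'(x) = 1/(x + 1)
  lim(x→0) f'(x)/g'(x) = lim(x→0) (cos(x) - 1)/(1/(x + 1))
  = 0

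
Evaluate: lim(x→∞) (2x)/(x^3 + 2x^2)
This is an ∞/∞ indeterminate form.

Apply L'Hôpital's rule: differentiate numerator and denominator separately.
  f(x) = 2·x   ⇒   f'(x) = 2
  g(x) = x^3 + 2·x^2   ⇒   g'(x) = 3·x^2 + 4·x
  lim(x→∞) f'(x)/g'(x) = lim(x→∞) (2)/(3·x^2 + 4·x)
  = 0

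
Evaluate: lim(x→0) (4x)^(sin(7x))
This is an exponential indeterminate form.

For exponential indeterminate forms, take the natural log:
  Let L = lim(x→0) (4x)^(sin(7x))
  Then ln(L) = lim(x→0) [exponent × ln(base)]
  Evaluate using L'Hôpital or standard limits, then exponentiate.
  L = 1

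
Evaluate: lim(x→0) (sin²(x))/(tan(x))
This is a 0/0 indeterminate form.

Apply L'Hôpital's rule: differentiate numerator and denominator separately.
  f(x) = sin(x)^2   ⇒   f'(x) = 2·sin(x)·cos(x)
  g(x) = tan(x)   ⇒   g'(x) = tan(x)^2 + 1
  lim(x→0) f'(x)/g'(x) = lim(x→0) (2·sin(x)·cos(x))/(tan(x)^2 + 1)
  = 0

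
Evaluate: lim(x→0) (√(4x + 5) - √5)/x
This is a standard limit.

Factor or rationalize the expression:
  lim(x→0) (√(4x + 5) - √5)/x = 2·sqrt(5)/5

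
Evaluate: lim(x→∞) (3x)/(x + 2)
This is an ∞/∞ indeterminate form.

Apply L'Hôpital's rule: differentiate numerator and denominator separately.
  f(x) = 3·x   ⇒   f'(x) = 3
  g(x) = x + 2   ⇒   g'(x) = 1
  lim(x→∞) f'(x)/g'(x) = lim(x→∞) (3)/(1)
  = 3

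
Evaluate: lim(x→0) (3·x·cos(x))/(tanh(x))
This is a 0/0 indeterminate form.

Apply L'Hôpital's rule: differentiate numerator and denominator separately.
  f(x) = 3·x·cos(x)   ⇒   f'(x) = -3·x·sin(x) + 3·cos(x)
  g(x) = tanh(x)   ⇒   g'(x) = 1 - tanh(x)^2
  lim(x→0) f'(x)/g'(x) = lim(x→0) (-3·x·sin(x) + 3·cos(x))/(1 - tanh(x)^2)
  = 3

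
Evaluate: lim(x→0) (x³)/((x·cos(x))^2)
This is a 0/0 indeterminate form.

Apply L'Hôpital's rule: differentiate numerator and denominator separately.
  f(x) = x^3   ⇒   f'(x) = 3·x^2
  g(x) = x^2·cos(x)^2   ⇒   g'(x) = -2·x^2·sin(x)·cos(x) + 2·x·cos(x)^2
  lim(x→0) f'(x)/g'(x) = lim(x→0) (3·x^2)/(-2·x^2·sin(x)·cos(x) + 2·x·cos(x)^2)
  = 0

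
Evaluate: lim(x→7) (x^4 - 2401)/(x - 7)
This is a standard limit.

Factor or rationalize the expression:
  lim(x→7) (x^4 - 2401)/(x - 7) = 1372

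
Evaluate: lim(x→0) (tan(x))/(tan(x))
This is a 0/0 indeterminate form.

Apply L'Hôpital's rule: differentiate numerator and denominator separately.
  f(x) = tan(x)   ⇒   f'(x) = tan(x)^2 + 1
  g(x) = tan(x)   ⇒   g'(x) = tan(x)^2 + 1
  lim(x→0) f'(x)/g'(x) = lim(x→0) (tan(x)^2 + 1)/(tan(x)^2 + 1)
  = 1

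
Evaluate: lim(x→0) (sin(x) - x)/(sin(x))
This is a 0/0 indeterminate form.

Apply L'Hôpital's rule: differentiate numerator and denominator separately.
  f(x) = -x + sin(x)   ⇒   f'(x) = cos(x) - 1
  g(x) = sin(x)   ⇒   g'(x) = cos(x)
  lim(x→0) f'(x)/g'(x) = lim(x→0) (cos(x) - 1)/(cos(x))
  = 0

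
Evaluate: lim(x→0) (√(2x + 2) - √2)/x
This is a standard limit.

Factor or rationalize the expression:
  lim(x→0) (√(2x + 2) - √2)/x = sqrt(2)/2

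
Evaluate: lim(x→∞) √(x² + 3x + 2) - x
This is an ∞-∞ indeterminate form.

Combine fractions or rationalize to convert ∞-∞ to 0/0 form:
  lim(x→∞) √(x² + 3x + 2) - x = 3/2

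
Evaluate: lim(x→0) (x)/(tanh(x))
This is a 0/0 indeterminate form.

Apply L'Hôpital's rule: differentiate numerator and denominator separately.
  f(x) = x   ⇒   f'(x) = 1
  g(x) = tanh(x)   ⇒   g'(x) = 1 - tanh(x)^2
  lim(x→0) f'(x)/g'(x) = lim(x→0) (1)/(1 - tanh(x)^2)
  = 1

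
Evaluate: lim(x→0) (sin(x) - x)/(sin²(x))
This is a 0/0 indeterminate form.

Apply L'Hôpital's rule: differentiate numerator and denominator separately.
  f(x) = -x + sin(x)   ⇒   f'(x) = cos(x) - 1
  g(x) = sin(x)^2   ⇒   g'(x) = 2·sin(x)·cos(x)
  lim(x→0) f'(x)/g'(x) = lim(x→0) (cos(x) - 1)/(2·sin(x)·cos(x))
  = 0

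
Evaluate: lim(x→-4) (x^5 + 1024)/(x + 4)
This is a standard limit.

Factor or rationalize the expression:
  lim(x→-4) (x^5 + 1024)/(x + 4) = 1280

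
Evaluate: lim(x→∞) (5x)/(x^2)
This is an ∞/∞ indeterminate form.

Apply L'Hôpital's rule: differentiate numerator and denominator separately.
  f(x) = 5·x   ⇒   f'(x) = 5
  g(x) = x^2   ⇒   g'(x) = 2·x
  lim(x→∞) f'(x)/g'(x) = lim(x→∞) (5)/(2·x)
  = 0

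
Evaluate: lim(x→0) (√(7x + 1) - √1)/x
This is a standard limit.

Factor or rationalize the expression:
  lim(x→0) (√(7x + 1) - √1)/x = 7/2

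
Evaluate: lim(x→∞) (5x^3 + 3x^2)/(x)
This is an ∞/∞ indeterminate form.

Apply L'Hôpital's rule: differentiate numerator and denominator separately.
  f(x) = 5·x^3 + 3·x^2   ⇒   f'(x) = 15·x^2 + 6·x
  g(x) = x   ⇒   g'(x) = 1
  lim(x→∞) f'(x)/g'(x) = lim(x→∞) (15·x^2 + 6·x)/(1)
  = ∞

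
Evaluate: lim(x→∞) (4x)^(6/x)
This is an exponential indeterminate form.

For exponential indeterminate forms, take the natural log:
  Let L = lim(x→∞) (4x)^(6/x)
  Then ln(L) = lim(x→∞) [exponent × ln(base)]
  Evaluate using L'Hôpital or standard limits, then exponentiate.
  L = 1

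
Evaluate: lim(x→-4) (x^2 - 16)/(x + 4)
This is a standard limit.

Factor or rationalize the expression:
  lim(x→-4) (x^2 - 16)/(x + 4) = -8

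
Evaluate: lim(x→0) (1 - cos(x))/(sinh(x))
This is a 0/0 indeterminate form.

Apply L'Hôpital's rule: differentiate numerator and denominator separately.
  f(x) = 1 - cos(x)   ⇒   f'(x) = sin(x)
  g(x) = sinh(x)   ⇒   g'(x) = cosh(x)
  lim(x→0) f'(x)/g'(x) = lim(x→0) (sin(x))/(cosh(x))
  = 0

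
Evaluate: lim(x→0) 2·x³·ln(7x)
This is a 0·∞ indeterminate form.

Rewrite 0·∞ as a quotient (0/0 or ∞/∞ form), then apply L'Hôpital's rule:
  lim(x→0) 2·x³·ln(7x) = 0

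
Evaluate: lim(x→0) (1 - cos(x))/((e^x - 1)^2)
This is a 0/0 indeterminate form.

Apply L'Hôpital's rule: differentiate numerator and denominator separately.
  f(x) = 1 - cos(x)   ⇒   f'(x) = sin(x)
  g(x) = (e^(x) - 1)^2   ⇒   g'(x) = 2·(e^(x) - 1)·e^(x)
  lim(x→0) f'(x)/g'(x) = lim(x→0) (sin(x))/(2·(e^(x) - 1)·e^(x))
  = 1/2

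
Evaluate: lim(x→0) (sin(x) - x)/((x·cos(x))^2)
This is a 0/0 indeterminate form.

Apply L'Hôpital's rule: differentiate numerator and denominator separately.
  f(x) = -x + sin(x)   ⇒   f'(x) = cos(x) - 1
  g(x) = x^2·cos(x)^2   ⇒   g'(x) = -2·x^2·sin(x)·cos(x) + 2·x·cos(x)^2
  lim(x→0) f'(x)/g'(x) = lim(x→0) (cos(x) - 1)/(-2·x^2·sin(x)·cos(x) + 2·x·cos(x)^2)
  = 0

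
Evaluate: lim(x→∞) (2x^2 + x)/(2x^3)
This is an ∞/∞ indeterminate form.

Apply L'Hôpital's rule: differentiate numerator and denominator separately.
  f(x) = 2·x^2 + x   ⇒   f'(x) = 4·x + 1
  g(x) = 2·x^3   ⇒   g'(x) = 6·x^2
  lim(x→∞) f'(x)/g'(x) = lim(x→∞) (4·x + 1)/(6·x^2)
  = 0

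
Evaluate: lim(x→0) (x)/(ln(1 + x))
This is a 0/0 indeterminate form.

Apply L'Hôpital's rule: differentiate numerator and denominator separately.
  f(x) = x   ⇒   f'(x) = 1
  g(x) = ln(x + 1)   ⇒   g'(x) = 1/(x + 1)
  lim(x→0) f'(x)/g'(x) = lim(x→0) (1)/(1/(x + 1))
  = 1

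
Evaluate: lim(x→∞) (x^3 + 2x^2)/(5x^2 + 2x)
This is an ∞/∞ indeterminate form.

Apply L'Hôpital's rule: differentiate numerator and denominator separately.
  f(x) = x^3 + 2·x^2   ⇒   f'(x) = 3·x^2 + 4·x
  g(x) = 5·x^2 + 2·x   ⇒   g'(x) = 10·x + 2
  lim(x→∞) f'(x)/g'(x) = lim(x→∞) (3·x^2 + 4·x)/(10·x + 2)
  = ∞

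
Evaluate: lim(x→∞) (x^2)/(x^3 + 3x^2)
This is an ∞/∞ indeterminate form.

Apply L'Hôpital's rule: differentiate numerator and denominator separately.
  f(x) = x^2   ⇒   f'(x) = 2·x
  g(x) = x^3 + 3·x^2   ⇒   g'(x) = 3·x^2 + 6·x
  lim(x→∞) f'(x)/g'(x) = lim(x→∞) (2·x)/(3·x^2 + 6·x)
  = 0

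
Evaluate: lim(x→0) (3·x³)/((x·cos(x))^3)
This is a 0/0 indeterminate form.

Apply L'Hôpital's rule: differentiate numerator and denominator separately.
  f(x) = 3·x^3   ⇒   f'(x) = 9·x^2
  g(x) = x^3·cos(x)^3   ⇒   g'(x) = -3·x^3·sin(x)·cos(x)^2 + 3·x^2·cos(x)^3
  lim(x→0) f'(x)/g'(x) = lim(x→0) (9·x^2)/(-3·x^3·sin(x)·cos(x)^2 + 3·x^2·cos(x)^3)
  = 3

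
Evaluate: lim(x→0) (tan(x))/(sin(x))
This is a 0/0 indeterminate form.

Apply L'Hôpital's rule: differentiate numerator and denominator separately.
  f(x) = tan(x)   ⇒   f'(x) = tan(x)^2 + 1
  g(x) = sin(x)   ⇒   g'(x) = cos(x)
  lim(x→0) f'(x)/g'(x) = lim(x→0) (tan(x)^2 + 1)/(cos(x))
  = 1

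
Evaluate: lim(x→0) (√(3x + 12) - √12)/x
This is a standard limit.

Factor or rationalize the expression:
  lim(x→0) (√(3x + 12) - √12)/x = sqrt(3)/4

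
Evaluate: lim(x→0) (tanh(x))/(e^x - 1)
This is a 0/0 indeterminate form.

Apply L'Hôpital's rule: differentiate numerator and denominator separately.
  f(x) = tanh(x)   ⇒   f'(x) = 1 - tanh(x)^2
  g(x) = e^(x) - 1   ⇒   g'(x) = e^(x)
  lim(x→0) f'(x)/g'(x) = lim(x→0) (1 - tanh(x)^2)/(e^(x))
  = 1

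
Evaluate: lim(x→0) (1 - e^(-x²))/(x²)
This is a 0/0 indeterminate form.

Apply L'Hôpital's rule: differentiate numerator and denominator separately.
  f(x) = 1 - e^(-x^2)   ⇒   f'(x) = 2·x·e^(-x^2)
  g(x) = x^2   ⇒   g'(x) = 2·x
  lim(x→0) f'(x)/g'(x) = lim(x→0) (2·x·e^(-x^2))/(2·x)
  = 1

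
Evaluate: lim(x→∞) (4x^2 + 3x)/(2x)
This is an ∞/∞ indeterminate form.

Apply L'Hôpital's rule: differentiate numerator and denominator separately.
  f(x) = 4·x^2 + 3·x   ⇒   f'(x) = 8·x + 3
  g(x) = 2·x   ⇒   g'(x) = 2
  lim(x→∞) f'(x)/g'(x) = lim(x→∞) (8·x + 3)/(2)
  = ∞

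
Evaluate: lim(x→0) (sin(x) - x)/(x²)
This is a 0/0 indeterminate form.

Apply L'Hôpital's rule: differentiate numerator and denominator separately.
  f(x) = -x + sin(x)   ⇒   f'(x) = cos(x) - 1
  g(x) = x^2   ⇒   g'(x) = 2·x
  lim(x→0) f'(x)/g'(x) = lim(x→0) (cos(x) - 1)/(2·x)
  = 0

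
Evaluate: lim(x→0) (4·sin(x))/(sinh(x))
This is a 0/0 indeterminate form.

Apply L'Hôpital's rule: differentiate numerator and denominator separately.
  f(x) = 4·sin(x)   ⇒   f'(x) = 4·cos(x)
  g(x) = sinh(x)   ⇒   g'(x) = cosh(x)
  lim(x→0) f'(x)/g'(x) = lim(x→0) (4·cos(x))/(cosh(x))
  = 4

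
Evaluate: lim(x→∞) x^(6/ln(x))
This is an exponential indeterminate form.

For exponential indeterminate forms, take the natural log:
  Let L = lim(x→∞) x^(6/ln(x))
  Then ln(L) = lim(x→∞) [exponent × ln(base)]
  Evaluate using L'Hôpital or standard limits, then exponentiate.
  L = e^(6)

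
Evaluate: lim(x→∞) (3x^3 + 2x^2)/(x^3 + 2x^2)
This is an ∞/∞ indeterminate form.

Apply L'Hôpital's rule: differentiate numerator and denominator separately.
  f(x) = 3·x^3 + 2·x^2   ⇒   f'(x) = 9·x^2 + 4·x
  g(x) = x^3 + 2·x^2   ⇒   g'(x) = 3·x^2 + 4·x
  lim(x→∞) f'(x)/g'(x) = lim(x→∞) (9·x^2 + 4·x)/(3·x^2 + 4·x)
  = 3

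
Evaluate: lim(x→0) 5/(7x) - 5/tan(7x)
This is an ∞-∞ indeterminate form.

Combine fractions or rationalize to convert ∞-∞ to 0/0 form:
  lim(x→0) 5/(7x) - 5/tan(7x) = 0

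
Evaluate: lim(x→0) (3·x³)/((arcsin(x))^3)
This is a 0/0 indeterminate form.

Apply L'Hôpital's rule: differentiate numerator and denominator separately.
  f(x) = 3·x^3   ⇒   f'(x) = 9·x^2
  g(x) = asin(x)^3   ⇒   g'(x) = 3·asin(x)^2/sqrt(1 - x^2)
  lim(x→0) f'(x)/g'(x) = lim(x→0) (9·x^2)/(3·asin(x)^2/sqrt(1 - x^2))
  = 3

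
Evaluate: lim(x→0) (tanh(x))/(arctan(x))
This is a 0/0 indeterminate form.

Apply L'Hôpital's rule: differentiate numerator and denominator separately.
  f(x) = tanh(x)   ⇒   f'(x) = 1 - tanh(x)^2
  g(x) = atan(x)   ⇒   g'(x) = 1/(x^2 + 1)
  lim(x→0) f'(x)/g'(x) = lim(x→0) (1 - tanh(x)^2)/(1/(x^2 + 1))
  = 1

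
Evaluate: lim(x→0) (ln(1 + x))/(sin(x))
This is a 0/0 indeterminate form.

Apply L'Hôpital's rule: differentiate numerator and denominator separately.
  f(x) = ln(x + 1)   ⇒   f'(x) = 1/(x + 1)
  g(x) = sin(x)   ⇒   g'(x) = cos(x)
  lim(x→0) f'(x)/g'(x) = lim(x→0) (1/(x + 1))/(cos(x))
  = 1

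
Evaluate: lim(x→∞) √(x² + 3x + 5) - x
This is an ∞-∞ indeterminate form.

Combine fractions or rationalize to convert ∞-∞ to 0/0 form:
  lim(x→∞) √(x² + 3x + 5) - x = 3/2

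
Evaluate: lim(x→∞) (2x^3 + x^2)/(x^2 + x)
This is an ∞/∞ indeterminate form.

Apply L'Hôpital's rule: differentiate numerator and denominator separately.
  f(x) = 2·x^3 + x^2   ⇒   f'(x) = 6·x^2 + 2·x
  g(x) = x^2 + x   ⇒   g'(x) = 2·x + 1
  lim(x→∞) f'(x)/g'(x) = lim(x→∞) (6·x^2 + 2·x)/(2·x + 1)
  = ∞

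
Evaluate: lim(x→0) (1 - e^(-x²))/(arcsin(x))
This is a 0/0 indeterminate form.

Apply L'Hôpital's rule: differentiate numerator and denominator separately.
  f(x) = 1 - e^(-x^2)   ⇒   f'(x) = 2·x·e^(-x^2)
  g(x) = asin(x)   ⇒   g'(x) = 1/sqrt(1 - x^2)
  lim(x→0) f'(x)/g'(x) = lim(x→0) (2·x·e^(-x^2))/(1/sqrt(1 - x^2))
  = 0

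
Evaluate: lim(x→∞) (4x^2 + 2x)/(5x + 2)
This is an ∞/∞ indeterminate form.

Apply L'Hôpital's rule: differentiate numerator and denominator separately.
  f(x) = 4·x^2 + 2·x   ⇒   f'(x) = 8·x + 2
  g(x) = 5·x + 2   ⇒   g'(x) = 5
  lim(x→∞) f'(x)/g'(x) = lim(x→∞) (8·x + 2)/(5)
  = ∞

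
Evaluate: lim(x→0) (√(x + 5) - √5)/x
This is a standard limit.

Factor or rationalize the expression:
  lim(x→0) (√(x + 5) - √5)/x = sqrt(5)/10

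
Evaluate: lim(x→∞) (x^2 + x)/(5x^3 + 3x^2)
This is an ∞/∞ indeterminate form.

Apply L'Hôpital's rule: differentiate numerator and denominator separately.
  f(x) = x^2 + x   ⇒   f'(x) = 2·x + 1
  g(x) = 5·x^3 + 3·x^2   ⇒   g'(x) = 15·x^2 + 6·x
  lim(x→∞) f'(x)/g'(x) = lim(x→∞) (2·x + 1)/(15·x^2 + 6·x)
  = 0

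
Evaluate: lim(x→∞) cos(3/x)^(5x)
This is an exponential indeterminate form.

For exponential indeterminate forms, take the natural log:
  Let L = lim(x→∞) cos(3/x)^(5x)
  Then ln(L) = lim(x→∞) [exponent × ln(base)]
  Evaluate using L'Hôpital or standard limits, then exponentiate.
  L = 1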